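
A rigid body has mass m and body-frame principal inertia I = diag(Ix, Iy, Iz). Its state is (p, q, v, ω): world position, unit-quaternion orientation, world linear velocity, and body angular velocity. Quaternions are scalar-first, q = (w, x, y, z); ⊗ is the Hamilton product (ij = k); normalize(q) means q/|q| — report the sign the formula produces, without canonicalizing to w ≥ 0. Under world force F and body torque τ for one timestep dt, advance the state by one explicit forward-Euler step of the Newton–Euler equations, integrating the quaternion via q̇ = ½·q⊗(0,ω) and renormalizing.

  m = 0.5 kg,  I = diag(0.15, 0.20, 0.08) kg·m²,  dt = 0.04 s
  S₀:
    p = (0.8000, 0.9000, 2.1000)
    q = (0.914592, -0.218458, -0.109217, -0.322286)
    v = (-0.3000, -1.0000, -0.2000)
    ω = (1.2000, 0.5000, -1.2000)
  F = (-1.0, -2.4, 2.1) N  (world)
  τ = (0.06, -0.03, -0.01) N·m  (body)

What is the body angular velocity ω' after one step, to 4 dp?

α = I⁻¹(τ − ω×Iω) = (-0.0800, 0.3540, -0.5000)
ω' = ω + α·dt = (1.1968, 0.5142, -1.2200)

ω' = (1.1968, 0.5142, -1.2200)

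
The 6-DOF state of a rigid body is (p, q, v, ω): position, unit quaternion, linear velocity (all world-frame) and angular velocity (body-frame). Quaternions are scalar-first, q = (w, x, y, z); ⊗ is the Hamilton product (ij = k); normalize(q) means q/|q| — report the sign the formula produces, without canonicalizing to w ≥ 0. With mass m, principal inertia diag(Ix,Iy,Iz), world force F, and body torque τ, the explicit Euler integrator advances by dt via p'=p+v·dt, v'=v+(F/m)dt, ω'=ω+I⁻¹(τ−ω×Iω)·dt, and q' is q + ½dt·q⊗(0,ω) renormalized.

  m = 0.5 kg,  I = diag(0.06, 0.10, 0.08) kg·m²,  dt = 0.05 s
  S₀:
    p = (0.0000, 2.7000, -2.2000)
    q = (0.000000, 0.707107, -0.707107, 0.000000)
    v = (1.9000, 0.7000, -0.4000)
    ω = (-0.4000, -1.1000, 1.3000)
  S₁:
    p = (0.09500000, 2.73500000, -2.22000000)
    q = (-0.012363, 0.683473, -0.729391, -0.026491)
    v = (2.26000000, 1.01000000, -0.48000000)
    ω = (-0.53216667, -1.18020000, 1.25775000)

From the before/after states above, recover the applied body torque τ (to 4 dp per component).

τ = (-0.1300, -0.1500, -0.0500)

rate change Δω = (-0.13216667, -0.08020000, -0.04225000)
ω₀×(Iω₀) = (0.0286, 0.0104, 0.0176)
I·α + gyro = (-0.1300, -0.1500, -0.0500)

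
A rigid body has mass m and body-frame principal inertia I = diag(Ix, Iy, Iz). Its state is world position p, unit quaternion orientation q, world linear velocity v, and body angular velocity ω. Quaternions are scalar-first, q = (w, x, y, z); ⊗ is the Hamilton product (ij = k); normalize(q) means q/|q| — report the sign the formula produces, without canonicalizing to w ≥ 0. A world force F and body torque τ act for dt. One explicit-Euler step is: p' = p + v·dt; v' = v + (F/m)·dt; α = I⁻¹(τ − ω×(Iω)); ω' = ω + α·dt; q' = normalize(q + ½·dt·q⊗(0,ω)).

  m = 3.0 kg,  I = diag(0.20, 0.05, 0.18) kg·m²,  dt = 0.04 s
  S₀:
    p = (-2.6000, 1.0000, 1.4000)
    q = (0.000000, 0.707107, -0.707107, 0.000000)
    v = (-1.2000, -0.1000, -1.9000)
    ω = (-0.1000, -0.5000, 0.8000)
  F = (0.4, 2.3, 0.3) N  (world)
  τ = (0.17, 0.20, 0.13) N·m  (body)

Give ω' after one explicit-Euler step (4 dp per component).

ω' = (-0.0556, -0.3387, 0.8306)

(τ − ω×Iω)/I = (1.1100, 4.0320, 0.7639)
ω' = ω + α·dt = (-0.0556, -0.3387, 0.8306)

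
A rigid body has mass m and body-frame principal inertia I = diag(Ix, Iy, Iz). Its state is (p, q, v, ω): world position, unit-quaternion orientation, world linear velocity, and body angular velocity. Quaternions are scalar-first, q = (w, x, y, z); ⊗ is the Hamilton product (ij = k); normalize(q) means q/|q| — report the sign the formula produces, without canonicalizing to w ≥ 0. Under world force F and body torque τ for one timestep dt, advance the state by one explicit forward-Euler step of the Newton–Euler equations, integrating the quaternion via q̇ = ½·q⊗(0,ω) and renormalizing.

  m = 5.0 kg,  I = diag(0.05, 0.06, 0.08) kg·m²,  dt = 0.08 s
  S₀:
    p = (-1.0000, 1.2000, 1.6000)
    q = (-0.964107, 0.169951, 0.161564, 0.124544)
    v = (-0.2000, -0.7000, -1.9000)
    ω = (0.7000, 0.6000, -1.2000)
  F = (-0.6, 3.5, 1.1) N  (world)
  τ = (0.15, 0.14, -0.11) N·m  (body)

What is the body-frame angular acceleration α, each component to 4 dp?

ω×(Iω) gyroscopic = (-0.0144, 0.0252, 0.0042)
angular accel α = (3.2880, 1.9133, -1.4275)

α = (3.2880, 1.9133, -1.4275)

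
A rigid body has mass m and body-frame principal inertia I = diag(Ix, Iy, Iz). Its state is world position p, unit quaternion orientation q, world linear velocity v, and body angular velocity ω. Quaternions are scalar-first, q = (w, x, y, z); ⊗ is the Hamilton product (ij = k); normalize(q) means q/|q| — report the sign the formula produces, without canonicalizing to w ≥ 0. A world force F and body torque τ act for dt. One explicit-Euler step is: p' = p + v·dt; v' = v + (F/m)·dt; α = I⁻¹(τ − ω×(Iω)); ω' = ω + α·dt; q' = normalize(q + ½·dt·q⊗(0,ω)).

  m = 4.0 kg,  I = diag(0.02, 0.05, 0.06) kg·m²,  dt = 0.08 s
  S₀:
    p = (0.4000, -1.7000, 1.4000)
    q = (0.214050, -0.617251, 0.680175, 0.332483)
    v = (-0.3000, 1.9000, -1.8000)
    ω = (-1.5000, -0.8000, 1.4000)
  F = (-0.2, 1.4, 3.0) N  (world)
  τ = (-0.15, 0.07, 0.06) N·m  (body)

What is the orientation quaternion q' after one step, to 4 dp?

q' = (0.1795, -0.5791, 0.6853, 0.4035)

Hamilton product q⊗(0,ω) = (-0.8472127, 0.8971564, 0.1941869, 1.8137333)
q + ½dt·q⊗(0,ω), renormalized = (0.1795, -0.5791, 0.6853, 0.4035)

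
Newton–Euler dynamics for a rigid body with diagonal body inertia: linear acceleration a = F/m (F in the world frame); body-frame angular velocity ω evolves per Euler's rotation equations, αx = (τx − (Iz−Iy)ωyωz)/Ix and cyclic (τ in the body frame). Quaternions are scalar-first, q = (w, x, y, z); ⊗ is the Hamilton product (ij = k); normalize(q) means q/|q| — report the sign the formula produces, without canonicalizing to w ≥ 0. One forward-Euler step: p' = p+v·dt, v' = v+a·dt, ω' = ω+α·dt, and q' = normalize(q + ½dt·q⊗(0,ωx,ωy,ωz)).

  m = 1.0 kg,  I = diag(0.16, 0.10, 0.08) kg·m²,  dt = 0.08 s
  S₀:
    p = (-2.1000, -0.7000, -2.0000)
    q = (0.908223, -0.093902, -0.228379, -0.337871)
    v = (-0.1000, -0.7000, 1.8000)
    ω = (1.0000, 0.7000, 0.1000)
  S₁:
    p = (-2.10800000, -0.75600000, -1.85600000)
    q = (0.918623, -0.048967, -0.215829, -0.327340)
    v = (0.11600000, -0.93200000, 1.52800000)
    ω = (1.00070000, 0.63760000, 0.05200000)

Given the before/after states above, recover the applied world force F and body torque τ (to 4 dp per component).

velocity change Δv = (0.21600000, -0.23200000, -0.27200000)
F = m·Δv/dt = (2.7000, -2.9000, -3.4000)
rate change Δω = (0.00070000, -0.06240000, -0.04800000)
gyro term ω₀×Iω₀ = (-0.0014, 0.0080, -0.0420)
applied torque τ = (0.0000, -0.0700, -0.0900)

F = (2.7000, -2.9000, -3.4000)
τ = (0.0000, -0.0700, -0.0900)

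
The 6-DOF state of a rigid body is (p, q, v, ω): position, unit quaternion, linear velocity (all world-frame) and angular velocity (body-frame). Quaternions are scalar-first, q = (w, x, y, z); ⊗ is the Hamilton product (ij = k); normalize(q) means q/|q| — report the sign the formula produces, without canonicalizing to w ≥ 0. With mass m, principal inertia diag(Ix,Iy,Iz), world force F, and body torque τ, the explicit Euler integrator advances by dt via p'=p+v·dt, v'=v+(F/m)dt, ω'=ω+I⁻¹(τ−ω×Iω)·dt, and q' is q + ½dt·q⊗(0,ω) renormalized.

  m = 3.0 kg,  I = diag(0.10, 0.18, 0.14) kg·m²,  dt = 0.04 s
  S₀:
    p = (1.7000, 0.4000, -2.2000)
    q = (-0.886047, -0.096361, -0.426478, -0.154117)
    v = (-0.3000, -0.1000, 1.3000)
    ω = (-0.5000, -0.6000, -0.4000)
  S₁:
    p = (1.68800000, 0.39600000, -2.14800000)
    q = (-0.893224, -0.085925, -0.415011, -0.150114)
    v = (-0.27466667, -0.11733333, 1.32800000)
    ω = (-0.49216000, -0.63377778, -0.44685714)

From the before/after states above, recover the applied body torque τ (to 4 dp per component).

Δω = ω₁−ω₀ = (0.00784000, -0.03377778, -0.04685714)
precession coupling = (-0.0096, -0.0080, 0.0240)
τ = I·(Δω/dt) + ω₀×(Iω₀) = (0.0100, -0.1600, -0.1400)

τ = (0.0100, -0.1600, -0.1400)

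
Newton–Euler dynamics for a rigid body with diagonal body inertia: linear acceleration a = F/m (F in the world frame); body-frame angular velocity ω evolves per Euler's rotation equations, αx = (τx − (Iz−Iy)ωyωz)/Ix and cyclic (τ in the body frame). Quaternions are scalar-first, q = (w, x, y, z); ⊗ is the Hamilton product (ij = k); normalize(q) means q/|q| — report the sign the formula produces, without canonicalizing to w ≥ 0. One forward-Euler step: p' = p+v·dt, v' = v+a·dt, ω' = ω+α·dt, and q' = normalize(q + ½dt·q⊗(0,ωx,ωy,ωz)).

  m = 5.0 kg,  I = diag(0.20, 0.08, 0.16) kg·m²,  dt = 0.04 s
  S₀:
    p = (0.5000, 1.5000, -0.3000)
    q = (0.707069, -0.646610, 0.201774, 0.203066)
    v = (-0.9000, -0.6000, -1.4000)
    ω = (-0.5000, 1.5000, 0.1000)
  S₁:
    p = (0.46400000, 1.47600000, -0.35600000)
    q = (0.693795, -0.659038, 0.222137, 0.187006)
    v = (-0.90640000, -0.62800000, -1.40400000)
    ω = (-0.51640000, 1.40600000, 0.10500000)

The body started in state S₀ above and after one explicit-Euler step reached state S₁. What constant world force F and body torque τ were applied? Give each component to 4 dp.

F = (-0.8000, -3.5000, -0.5000)
τ = (-0.0700, -0.1900, 0.1100)

velocity change Δv = (-0.00640000, -0.02800000, -0.00400000)
applied force F = (-0.8000, -3.5000, -0.5000)
rate change Δω = (-0.01640000, -0.09400000, 0.00500000)
gyro term ω₀×Iω₀ = (0.0120, -0.0020, 0.0900)
applied torque τ = (-0.0700, -0.1900, 0.1100)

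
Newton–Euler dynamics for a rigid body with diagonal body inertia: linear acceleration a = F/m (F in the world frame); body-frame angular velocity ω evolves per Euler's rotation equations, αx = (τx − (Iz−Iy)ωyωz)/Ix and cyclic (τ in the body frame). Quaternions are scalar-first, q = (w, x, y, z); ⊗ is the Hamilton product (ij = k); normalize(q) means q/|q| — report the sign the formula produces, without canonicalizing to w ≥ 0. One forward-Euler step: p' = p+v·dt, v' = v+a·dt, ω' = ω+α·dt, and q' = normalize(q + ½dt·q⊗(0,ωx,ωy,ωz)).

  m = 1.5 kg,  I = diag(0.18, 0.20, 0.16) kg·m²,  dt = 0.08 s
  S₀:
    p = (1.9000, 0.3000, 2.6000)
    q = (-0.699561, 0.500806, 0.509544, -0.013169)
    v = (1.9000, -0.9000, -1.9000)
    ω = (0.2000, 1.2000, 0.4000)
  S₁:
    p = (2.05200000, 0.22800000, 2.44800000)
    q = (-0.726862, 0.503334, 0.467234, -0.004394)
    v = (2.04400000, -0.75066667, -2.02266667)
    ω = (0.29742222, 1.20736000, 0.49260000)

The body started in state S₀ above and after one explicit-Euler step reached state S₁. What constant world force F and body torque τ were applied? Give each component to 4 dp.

F = (2.7000, 2.8000, -2.3000)
τ = (0.2000, 0.0200, 0.1900)

velocity change Δv = (0.14400000, 0.14933333, -0.12266667)
F = m·Δv/dt = (2.7000, 2.8000, -2.3000)
rate change Δω = (0.09742222, 0.00736000, 0.09260000)
I·α + gyro = (0.2000, 0.0200, 0.1900)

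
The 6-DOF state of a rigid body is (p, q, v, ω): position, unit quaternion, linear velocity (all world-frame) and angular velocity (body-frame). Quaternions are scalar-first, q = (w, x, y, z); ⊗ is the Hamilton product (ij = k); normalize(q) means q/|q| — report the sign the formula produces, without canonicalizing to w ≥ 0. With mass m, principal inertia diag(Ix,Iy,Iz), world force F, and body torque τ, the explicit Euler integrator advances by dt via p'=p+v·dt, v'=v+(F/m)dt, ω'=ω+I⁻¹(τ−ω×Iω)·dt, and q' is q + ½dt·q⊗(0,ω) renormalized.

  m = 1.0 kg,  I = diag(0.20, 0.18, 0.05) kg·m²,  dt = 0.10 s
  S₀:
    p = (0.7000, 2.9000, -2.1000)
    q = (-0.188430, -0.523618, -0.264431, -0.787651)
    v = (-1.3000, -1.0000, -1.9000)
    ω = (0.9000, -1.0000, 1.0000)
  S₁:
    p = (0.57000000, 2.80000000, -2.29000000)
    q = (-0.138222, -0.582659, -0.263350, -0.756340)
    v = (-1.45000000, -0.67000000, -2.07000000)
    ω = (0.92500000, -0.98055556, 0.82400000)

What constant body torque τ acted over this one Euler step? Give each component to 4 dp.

rate change Δω = (0.02500000, 0.01944444, -0.17600000)
τ = I·(Δω/dt) + ω₀×(Iω₀) = (0.1800, 0.1700, -0.0700)

τ = (0.1800, 0.1700, -0.0700)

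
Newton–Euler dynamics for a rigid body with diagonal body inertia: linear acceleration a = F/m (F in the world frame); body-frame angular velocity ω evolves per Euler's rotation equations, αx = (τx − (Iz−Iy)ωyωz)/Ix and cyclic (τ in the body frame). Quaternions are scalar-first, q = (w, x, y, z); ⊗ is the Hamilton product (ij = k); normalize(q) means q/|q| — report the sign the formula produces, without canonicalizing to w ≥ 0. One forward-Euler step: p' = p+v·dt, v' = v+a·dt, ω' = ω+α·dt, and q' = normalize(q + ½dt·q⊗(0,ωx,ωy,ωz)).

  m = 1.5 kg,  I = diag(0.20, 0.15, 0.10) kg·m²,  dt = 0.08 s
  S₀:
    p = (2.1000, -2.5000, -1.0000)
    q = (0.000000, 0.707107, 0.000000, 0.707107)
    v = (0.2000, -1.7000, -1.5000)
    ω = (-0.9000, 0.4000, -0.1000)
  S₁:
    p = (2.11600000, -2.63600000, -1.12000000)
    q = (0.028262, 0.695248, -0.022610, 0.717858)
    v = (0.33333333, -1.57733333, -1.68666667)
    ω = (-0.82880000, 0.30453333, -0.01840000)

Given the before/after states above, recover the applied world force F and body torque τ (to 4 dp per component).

F = (2.5000, 2.3000, -3.5000)
τ = (0.1800, -0.1700, 0.1200)

ω₁ − ω₀ = (0.07120000, -0.09546667, 0.08160000)
applied torque τ = (0.1800, -0.1700, 0.1200)
Δv = v₁−v₀ = (0.13333333, 0.12266667, -0.18666667)
applied force F = (2.5000, 2.3000, -3.5000)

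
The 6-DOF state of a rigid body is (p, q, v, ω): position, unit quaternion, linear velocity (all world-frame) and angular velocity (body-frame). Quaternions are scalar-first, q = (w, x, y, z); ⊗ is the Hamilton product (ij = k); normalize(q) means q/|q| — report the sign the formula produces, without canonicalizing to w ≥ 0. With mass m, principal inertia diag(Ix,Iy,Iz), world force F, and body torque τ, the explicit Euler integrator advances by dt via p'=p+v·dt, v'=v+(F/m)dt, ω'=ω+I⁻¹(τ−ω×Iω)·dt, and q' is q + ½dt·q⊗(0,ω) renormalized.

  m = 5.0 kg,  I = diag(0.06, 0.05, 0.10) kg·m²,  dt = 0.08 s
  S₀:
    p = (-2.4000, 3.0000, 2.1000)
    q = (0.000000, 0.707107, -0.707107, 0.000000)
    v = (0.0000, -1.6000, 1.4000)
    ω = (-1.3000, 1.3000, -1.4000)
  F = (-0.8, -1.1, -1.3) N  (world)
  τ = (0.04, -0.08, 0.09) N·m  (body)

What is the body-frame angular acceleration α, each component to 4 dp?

ω×(Iω) gyroscopic = (-0.0910, -0.0728, 0.0169)
α = I⁻¹(τ − ω×Iω) = (2.1833, -0.1440, 0.7310)

α = (2.1833, -0.1440, 0.7310)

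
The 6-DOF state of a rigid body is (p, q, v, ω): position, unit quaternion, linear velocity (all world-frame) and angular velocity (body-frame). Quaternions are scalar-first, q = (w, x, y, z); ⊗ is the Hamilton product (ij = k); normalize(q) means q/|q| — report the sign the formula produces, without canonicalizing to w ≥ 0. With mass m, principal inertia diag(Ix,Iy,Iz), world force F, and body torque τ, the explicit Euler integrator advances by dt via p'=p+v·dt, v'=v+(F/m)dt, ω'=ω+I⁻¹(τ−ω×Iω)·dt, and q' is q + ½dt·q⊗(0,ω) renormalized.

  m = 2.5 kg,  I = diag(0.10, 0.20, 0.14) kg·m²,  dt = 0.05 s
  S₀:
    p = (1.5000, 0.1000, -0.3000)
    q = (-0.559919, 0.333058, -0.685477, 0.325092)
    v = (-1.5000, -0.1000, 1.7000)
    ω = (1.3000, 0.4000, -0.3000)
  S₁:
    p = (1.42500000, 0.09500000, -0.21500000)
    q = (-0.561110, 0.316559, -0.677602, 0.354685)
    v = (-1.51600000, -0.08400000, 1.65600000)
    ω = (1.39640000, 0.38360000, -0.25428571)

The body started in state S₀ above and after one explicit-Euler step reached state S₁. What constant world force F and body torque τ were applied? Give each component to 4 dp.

F = (-0.8000, 0.8000, -2.2000)
τ = (0.2000, -0.0500, 0.1800)

Δv = v₁−v₀ = (-0.01600000, 0.01600000, -0.04400000)
F = m·Δv/dt = (-0.8000, 0.8000, -2.2000)
ω₁ − ω₀ = (0.09640000, -0.01640000, 0.04571429)
τ = I·(Δω/dt) + ω₀×(Iω₀) = (0.2000, -0.0500, 0.1800)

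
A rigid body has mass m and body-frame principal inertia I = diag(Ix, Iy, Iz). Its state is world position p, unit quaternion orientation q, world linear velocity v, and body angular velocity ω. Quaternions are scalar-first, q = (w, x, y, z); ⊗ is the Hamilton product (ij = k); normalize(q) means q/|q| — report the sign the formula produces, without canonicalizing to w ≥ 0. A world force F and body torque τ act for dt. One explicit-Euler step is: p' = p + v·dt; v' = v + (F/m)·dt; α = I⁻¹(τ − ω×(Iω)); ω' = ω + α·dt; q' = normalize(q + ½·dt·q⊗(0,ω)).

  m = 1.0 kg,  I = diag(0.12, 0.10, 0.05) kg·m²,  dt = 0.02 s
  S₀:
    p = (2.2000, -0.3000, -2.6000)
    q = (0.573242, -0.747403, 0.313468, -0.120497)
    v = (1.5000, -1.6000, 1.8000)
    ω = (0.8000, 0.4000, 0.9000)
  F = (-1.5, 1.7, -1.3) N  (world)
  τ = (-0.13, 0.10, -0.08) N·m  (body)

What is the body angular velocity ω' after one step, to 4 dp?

angular accel α = (-0.9333, 0.4960, -1.4720)
ω' = ω + α·dt = (0.7813, 0.4099, 0.8706)

ω' = (0.7813, 0.4099, 0.8706)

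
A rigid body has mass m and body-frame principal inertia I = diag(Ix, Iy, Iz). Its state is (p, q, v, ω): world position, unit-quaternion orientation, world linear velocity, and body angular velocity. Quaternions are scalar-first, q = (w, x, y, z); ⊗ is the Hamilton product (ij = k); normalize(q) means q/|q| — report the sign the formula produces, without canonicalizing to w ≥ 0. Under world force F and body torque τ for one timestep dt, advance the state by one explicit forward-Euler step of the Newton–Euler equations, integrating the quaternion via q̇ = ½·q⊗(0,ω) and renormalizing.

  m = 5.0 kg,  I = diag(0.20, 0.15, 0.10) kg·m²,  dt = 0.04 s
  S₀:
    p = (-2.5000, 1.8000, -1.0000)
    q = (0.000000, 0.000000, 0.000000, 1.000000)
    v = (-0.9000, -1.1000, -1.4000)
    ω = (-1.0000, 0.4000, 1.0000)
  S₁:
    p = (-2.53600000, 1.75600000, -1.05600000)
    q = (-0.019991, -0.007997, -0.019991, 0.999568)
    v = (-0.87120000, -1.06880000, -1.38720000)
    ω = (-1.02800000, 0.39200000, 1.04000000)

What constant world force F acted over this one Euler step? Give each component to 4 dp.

F = (3.6000, 3.9000, 1.6000)

velocity change Δv = (0.02880000, 0.03120000, 0.01280000)
applied force F = (3.6000, 3.9000, 1.6000)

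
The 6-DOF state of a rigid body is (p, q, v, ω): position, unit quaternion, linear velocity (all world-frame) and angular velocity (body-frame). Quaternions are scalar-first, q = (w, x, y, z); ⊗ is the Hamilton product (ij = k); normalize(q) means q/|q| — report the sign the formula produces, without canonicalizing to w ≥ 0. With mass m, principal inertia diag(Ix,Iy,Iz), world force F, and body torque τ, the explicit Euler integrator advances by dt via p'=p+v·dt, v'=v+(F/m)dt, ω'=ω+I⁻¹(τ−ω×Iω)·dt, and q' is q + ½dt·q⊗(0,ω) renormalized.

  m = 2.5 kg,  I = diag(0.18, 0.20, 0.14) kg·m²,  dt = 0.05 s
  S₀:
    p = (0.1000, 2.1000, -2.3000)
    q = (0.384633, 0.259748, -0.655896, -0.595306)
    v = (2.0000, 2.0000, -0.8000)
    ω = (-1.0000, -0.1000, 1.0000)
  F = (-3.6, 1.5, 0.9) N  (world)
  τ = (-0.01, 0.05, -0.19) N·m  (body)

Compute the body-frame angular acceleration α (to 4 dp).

gyro term ω×Iω = (0.0060, -0.0400, 0.0020)
angular accel α = (-0.0889, 0.4500, -1.3714)

α = (-0.0889, 0.4500, -1.3714)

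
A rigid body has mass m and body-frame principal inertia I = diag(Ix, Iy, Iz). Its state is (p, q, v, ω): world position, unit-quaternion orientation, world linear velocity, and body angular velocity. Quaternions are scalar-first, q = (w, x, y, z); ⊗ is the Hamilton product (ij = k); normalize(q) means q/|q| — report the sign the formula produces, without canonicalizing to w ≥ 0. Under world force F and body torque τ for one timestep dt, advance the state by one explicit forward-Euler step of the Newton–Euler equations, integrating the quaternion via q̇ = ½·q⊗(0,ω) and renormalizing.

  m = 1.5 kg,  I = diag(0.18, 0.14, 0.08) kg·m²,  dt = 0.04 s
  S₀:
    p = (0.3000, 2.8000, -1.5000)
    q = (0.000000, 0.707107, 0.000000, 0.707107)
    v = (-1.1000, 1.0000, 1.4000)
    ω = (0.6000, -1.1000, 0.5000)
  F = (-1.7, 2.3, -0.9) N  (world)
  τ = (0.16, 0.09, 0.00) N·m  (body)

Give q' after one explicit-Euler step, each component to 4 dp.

q' = (-0.0156, 0.7224, 0.0014, 0.6913)

2q̇ = q⊗(0,ω) = (-0.7778177, 0.7778177, 0.0707107, -0.7778177)
q + ½dt·q⊗(0,ω), renormalized = (-0.0156, 0.7224, 0.0014, 0.6913)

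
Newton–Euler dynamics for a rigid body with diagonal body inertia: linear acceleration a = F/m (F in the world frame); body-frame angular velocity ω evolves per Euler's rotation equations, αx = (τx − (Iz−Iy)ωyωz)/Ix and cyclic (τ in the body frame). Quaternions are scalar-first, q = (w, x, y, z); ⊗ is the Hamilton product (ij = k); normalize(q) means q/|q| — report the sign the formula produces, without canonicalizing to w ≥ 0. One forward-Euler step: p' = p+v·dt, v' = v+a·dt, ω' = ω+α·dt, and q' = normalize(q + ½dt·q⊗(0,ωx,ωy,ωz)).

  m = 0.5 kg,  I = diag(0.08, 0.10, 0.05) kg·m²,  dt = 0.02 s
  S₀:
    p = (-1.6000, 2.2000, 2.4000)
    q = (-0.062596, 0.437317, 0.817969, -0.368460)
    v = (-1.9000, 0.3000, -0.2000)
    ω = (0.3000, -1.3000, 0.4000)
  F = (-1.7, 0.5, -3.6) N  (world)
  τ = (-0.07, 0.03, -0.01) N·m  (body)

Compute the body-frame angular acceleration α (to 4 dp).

ω×(Iω) gyroscopic = (0.0260, 0.0036, -0.0078)
angular accel α = (-1.2000, 0.2640, -0.0440)

α = (-1.2000, 0.2640, -0.0440)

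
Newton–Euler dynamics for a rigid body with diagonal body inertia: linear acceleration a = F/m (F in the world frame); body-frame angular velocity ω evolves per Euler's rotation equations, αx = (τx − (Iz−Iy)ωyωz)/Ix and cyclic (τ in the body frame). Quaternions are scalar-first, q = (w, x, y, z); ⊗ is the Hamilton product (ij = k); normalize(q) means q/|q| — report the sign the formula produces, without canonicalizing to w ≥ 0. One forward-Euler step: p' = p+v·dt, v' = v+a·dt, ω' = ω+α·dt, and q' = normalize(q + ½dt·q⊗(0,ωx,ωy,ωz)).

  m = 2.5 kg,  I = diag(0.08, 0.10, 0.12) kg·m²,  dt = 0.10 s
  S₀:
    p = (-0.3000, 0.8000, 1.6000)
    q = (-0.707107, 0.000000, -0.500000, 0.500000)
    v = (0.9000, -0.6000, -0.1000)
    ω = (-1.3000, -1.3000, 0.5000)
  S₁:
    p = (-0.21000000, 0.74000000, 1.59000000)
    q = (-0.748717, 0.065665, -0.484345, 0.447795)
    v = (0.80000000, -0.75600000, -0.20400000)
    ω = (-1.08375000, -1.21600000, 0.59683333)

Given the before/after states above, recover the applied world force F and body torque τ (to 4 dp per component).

F = (-2.5000, -3.9000, -2.6000)
τ = (0.1600, 0.1100, 0.1500)

velocity change Δv = (-0.10000000, -0.15600000, -0.10400000)
m·(v₁−v₀)/dt = (-2.5000, -3.9000, -2.6000)
ω₁ − ω₀ = (0.21625000, 0.08400000, 0.09683333)
precession coupling = (-0.0130, 0.0260, 0.0338)
applied torque τ = (0.1600, 0.1100, 0.1500)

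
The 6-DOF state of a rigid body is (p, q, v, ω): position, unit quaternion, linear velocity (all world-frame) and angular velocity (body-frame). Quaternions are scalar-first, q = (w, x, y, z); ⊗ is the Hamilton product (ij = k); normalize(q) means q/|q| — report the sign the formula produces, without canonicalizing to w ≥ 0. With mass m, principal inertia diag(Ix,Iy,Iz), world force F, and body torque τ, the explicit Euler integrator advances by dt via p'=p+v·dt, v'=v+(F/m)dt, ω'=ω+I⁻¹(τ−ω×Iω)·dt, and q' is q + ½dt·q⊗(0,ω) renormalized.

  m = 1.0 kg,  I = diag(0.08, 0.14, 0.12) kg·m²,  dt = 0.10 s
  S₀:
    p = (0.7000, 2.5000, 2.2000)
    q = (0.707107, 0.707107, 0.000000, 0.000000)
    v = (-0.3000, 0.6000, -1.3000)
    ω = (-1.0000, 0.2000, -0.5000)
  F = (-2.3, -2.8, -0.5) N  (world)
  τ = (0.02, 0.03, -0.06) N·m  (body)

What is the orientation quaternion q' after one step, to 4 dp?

q' = (0.7413, 0.6707, 0.0247, -0.0106)

2q̇ = q⊗(0,ω) = (0.7071070, -0.7071070, 0.4949749, -0.2121321)
q' = normalize(q + ½dt·q⊗(0,ω)) = (0.7413, 0.6707, 0.0247, -0.0106)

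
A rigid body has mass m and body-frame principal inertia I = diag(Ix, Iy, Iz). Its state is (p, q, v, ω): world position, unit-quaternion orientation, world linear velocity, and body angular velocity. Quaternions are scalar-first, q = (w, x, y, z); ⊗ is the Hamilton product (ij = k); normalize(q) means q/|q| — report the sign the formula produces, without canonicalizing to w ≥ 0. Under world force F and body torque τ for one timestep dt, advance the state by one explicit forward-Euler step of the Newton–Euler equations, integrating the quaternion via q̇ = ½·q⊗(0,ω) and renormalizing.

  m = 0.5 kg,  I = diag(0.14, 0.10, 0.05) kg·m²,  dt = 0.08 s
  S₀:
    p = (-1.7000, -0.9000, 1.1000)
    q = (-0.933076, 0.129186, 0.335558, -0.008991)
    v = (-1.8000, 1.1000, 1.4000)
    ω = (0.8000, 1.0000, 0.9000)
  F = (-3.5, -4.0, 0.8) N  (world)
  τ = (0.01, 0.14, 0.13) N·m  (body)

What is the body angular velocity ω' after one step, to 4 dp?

α = I⁻¹(τ − ω×Iω) = (0.3929, 0.7520, 3.2400)
new body rate ω' = (0.8314, 1.0602, 1.1592)

ω' = (0.8314, 1.0602, 1.1592)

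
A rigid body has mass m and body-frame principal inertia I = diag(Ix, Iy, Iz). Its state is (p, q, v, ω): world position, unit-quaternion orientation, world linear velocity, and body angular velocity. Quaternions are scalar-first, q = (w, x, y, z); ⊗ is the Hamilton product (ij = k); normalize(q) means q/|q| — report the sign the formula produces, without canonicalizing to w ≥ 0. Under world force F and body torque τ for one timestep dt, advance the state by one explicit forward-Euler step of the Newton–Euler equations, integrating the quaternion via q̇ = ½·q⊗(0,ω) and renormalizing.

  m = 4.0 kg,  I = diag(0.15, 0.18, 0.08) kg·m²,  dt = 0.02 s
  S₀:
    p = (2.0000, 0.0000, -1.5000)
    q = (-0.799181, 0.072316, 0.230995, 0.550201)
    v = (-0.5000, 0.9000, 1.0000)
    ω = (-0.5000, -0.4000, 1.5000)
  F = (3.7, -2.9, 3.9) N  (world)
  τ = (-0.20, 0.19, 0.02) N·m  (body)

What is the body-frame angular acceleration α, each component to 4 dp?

α = (-1.7333, 1.3472, 0.1750)

gyro term ω×Iω = (0.0600, -0.0525, 0.0060)
angular accel α = (-1.7333, 1.3472, 0.1750)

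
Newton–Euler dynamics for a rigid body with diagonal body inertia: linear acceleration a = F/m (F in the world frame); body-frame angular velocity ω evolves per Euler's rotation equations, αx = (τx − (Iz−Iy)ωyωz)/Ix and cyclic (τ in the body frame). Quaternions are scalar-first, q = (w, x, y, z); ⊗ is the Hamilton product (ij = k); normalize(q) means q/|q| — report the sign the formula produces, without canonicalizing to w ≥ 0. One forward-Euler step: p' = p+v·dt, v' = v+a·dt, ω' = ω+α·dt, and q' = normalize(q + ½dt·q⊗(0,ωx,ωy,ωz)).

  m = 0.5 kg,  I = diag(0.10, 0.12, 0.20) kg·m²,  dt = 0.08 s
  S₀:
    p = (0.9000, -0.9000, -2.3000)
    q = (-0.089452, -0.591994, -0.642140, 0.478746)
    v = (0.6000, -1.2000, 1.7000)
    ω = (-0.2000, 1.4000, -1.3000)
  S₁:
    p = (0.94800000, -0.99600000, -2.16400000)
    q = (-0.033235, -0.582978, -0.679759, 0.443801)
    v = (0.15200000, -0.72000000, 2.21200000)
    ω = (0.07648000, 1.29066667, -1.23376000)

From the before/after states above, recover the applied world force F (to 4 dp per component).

velocity change Δv = (-0.44800000, 0.48000000, 0.51200000)
applied force F = (-2.8000, 3.0000, 3.2000)

F = (-2.8000, 3.0000, 3.2000)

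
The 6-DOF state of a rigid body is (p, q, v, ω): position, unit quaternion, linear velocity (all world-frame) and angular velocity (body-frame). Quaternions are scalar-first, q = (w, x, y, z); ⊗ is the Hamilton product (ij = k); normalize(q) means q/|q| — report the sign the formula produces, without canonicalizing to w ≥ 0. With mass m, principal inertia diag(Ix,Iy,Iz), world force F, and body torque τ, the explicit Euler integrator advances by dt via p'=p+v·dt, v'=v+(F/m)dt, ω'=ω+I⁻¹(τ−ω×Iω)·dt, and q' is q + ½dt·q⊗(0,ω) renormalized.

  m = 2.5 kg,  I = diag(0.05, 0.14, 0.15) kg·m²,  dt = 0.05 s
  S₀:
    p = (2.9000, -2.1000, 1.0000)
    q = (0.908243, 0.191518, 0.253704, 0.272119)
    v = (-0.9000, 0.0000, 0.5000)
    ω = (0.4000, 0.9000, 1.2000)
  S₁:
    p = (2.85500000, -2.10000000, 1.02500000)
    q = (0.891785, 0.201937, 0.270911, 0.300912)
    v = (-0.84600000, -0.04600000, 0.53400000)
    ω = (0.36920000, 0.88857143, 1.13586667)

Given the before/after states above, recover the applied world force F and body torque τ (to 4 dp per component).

v₁ − v₀ = (0.05400000, -0.04600000, 0.03400000)
F = m·Δv/dt = (2.7000, -2.3000, 1.7000)
Δω = ω₁−ω₀ = (-0.03080000, -0.01142857, -0.06413333)
τ = I·(Δω/dt) + ω₀×(Iω₀) = (-0.0200, -0.0800, -0.1600)

F = (2.7000, -2.3000, 1.7000)
τ = (-0.0200, -0.0800, -0.1600)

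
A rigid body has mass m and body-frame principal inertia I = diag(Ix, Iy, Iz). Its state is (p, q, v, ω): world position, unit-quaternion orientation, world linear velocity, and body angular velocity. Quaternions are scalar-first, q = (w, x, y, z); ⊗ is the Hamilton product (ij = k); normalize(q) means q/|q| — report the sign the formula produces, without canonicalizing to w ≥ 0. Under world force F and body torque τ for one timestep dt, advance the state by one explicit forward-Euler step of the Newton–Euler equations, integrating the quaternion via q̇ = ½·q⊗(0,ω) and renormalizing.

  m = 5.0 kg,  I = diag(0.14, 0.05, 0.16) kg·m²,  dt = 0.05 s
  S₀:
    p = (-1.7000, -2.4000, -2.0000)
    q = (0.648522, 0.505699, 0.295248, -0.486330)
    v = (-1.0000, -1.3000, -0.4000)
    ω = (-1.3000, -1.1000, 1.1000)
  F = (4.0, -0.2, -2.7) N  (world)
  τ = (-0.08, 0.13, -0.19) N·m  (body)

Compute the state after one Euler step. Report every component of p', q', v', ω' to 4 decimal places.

p' = (-1.7500, -2.4650, -2.0200)
q' = (0.6856, 0.4788, 0.2790, -0.4722)
v' = (-0.9600, -1.3020, -0.4270)
ω' = (-1.2810, -0.9986, 1.0808)

ω×(Iω) gyroscopic = (-0.1331, 0.0286, -0.1287)
α = I⁻¹(τ − ω×Iω) = (0.3793, 2.0280, -0.3831)
ω' = ω + α·dt = (-1.2810, -0.9986, 1.0808)
q⊗(0,ω) = (1.5171445, -1.0532688, -0.6374141, 0.5409277)
updated quaternion q' = (0.6856, 0.4788, 0.2790, -0.4722)
p' = p + v·dt = (-1.7500, -2.4650, -2.0200)
v' = v + a·dt = (-0.9600, -1.3020, -0.4270)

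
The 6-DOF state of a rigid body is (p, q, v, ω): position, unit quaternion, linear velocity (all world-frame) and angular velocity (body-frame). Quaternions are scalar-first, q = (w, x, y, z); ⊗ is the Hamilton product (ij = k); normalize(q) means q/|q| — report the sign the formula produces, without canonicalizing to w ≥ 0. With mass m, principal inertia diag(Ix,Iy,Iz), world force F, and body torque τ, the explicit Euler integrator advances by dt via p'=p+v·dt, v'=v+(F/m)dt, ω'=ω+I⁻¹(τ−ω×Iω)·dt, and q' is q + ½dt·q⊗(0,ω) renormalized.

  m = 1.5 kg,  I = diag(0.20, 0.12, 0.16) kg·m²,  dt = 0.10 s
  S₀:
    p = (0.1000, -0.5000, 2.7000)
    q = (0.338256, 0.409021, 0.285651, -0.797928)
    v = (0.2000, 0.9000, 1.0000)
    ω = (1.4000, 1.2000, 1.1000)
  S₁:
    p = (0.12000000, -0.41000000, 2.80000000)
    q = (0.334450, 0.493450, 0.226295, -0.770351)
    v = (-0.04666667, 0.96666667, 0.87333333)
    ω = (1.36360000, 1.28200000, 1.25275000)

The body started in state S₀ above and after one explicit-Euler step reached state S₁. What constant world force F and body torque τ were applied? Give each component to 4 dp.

F = (-3.7000, 1.0000, -1.9000)
τ = (-0.0200, 0.1600, 0.1100)

Δω = ω₁−ω₀ = (-0.03640000, 0.08200000, 0.15275000)
τ = I·(Δω/dt) + ω₀×(Iω₀) = (-0.0200, 0.1600, 0.1100)
velocity change Δv = (-0.24666667, 0.06666667, -0.12666667)
m·(v₁−v₀)/dt = (-3.7000, 1.0000, -1.9000)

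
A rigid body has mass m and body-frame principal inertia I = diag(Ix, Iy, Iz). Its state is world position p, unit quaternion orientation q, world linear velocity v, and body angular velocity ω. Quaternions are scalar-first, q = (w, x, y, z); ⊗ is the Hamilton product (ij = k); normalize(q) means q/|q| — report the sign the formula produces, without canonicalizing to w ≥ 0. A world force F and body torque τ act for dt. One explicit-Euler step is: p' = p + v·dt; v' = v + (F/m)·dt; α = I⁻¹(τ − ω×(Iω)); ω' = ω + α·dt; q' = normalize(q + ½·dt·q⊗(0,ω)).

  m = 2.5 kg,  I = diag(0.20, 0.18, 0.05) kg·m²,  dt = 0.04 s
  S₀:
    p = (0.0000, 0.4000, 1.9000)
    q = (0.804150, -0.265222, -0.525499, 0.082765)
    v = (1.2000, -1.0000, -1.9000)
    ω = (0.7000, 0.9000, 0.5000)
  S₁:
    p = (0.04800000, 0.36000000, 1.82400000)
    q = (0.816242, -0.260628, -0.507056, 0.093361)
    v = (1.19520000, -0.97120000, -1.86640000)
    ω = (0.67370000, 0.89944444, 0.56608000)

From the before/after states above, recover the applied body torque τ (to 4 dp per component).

τ = (-0.1900, 0.0500, 0.0700)

rate change Δω = (-0.02630000, -0.00055556, 0.06608000)
ω₀×(Iω₀) = (-0.0585, 0.0525, -0.0126)
τ = I·(Δω/dt) + ω₀×(Iω₀) = (-0.1900, 0.0500, 0.0700)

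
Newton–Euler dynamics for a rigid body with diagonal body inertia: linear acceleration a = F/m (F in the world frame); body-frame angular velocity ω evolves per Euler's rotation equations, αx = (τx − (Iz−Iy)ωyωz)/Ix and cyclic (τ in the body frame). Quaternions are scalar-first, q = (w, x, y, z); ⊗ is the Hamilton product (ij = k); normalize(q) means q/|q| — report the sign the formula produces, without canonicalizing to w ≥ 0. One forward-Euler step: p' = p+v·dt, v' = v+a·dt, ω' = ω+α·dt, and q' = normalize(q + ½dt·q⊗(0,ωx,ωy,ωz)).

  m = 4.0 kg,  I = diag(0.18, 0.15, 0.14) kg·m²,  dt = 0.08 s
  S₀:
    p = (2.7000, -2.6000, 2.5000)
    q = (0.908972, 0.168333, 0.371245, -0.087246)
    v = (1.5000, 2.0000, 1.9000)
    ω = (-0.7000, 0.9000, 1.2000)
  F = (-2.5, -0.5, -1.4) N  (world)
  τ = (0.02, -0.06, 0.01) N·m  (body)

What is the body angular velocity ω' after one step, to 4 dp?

angular accel α = (0.1711, -0.1760, -0.0636)
ω + α·dt = (-0.6863, 0.8859, 1.1949)

ω' = (-0.6863, 0.8859, 1.1949)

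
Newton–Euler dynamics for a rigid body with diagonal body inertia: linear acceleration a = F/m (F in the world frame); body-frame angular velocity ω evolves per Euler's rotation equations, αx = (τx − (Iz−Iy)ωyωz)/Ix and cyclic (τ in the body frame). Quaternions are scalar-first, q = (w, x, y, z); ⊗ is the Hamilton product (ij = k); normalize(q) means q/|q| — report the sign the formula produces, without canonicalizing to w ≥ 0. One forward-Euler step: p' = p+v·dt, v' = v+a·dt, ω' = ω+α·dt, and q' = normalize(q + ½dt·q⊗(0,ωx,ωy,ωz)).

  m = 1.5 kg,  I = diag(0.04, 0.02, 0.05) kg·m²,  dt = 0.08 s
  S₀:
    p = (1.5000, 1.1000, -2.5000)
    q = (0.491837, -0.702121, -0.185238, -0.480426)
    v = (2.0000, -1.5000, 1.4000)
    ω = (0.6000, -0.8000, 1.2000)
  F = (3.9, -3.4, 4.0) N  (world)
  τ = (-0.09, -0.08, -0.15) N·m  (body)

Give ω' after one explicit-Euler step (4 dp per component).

ω×(Iω) gyroscopic = (-0.0288, -0.0072, 0.0096)
angular accel α = (-1.5300, -3.6400, -3.1920)
ω + α·dt = (0.4776, -1.0912, 0.9446)

ω' = (0.4776, -1.0912, 0.9446)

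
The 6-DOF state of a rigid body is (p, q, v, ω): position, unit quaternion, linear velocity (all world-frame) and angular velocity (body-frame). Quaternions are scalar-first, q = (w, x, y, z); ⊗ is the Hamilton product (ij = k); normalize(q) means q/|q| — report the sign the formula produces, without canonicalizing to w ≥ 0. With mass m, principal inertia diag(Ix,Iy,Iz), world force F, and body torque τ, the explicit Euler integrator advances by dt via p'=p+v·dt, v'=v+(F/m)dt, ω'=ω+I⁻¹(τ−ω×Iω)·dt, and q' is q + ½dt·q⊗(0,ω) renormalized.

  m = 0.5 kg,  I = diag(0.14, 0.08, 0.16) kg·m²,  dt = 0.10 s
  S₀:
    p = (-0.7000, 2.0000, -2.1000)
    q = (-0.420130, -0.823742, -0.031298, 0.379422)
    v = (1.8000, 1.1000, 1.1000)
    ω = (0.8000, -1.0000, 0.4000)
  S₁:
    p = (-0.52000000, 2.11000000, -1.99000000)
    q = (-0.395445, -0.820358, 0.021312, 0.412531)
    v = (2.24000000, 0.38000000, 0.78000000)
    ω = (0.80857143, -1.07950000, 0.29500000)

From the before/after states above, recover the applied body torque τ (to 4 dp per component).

τ = (-0.0200, -0.0700, -0.1200)

ω₁ − ω₀ = (0.00857143, -0.07950000, -0.10500000)
precession coupling = (-0.0320, -0.0064, 0.0480)
I·α + gyro = (-0.0200, -0.0700, -0.1200)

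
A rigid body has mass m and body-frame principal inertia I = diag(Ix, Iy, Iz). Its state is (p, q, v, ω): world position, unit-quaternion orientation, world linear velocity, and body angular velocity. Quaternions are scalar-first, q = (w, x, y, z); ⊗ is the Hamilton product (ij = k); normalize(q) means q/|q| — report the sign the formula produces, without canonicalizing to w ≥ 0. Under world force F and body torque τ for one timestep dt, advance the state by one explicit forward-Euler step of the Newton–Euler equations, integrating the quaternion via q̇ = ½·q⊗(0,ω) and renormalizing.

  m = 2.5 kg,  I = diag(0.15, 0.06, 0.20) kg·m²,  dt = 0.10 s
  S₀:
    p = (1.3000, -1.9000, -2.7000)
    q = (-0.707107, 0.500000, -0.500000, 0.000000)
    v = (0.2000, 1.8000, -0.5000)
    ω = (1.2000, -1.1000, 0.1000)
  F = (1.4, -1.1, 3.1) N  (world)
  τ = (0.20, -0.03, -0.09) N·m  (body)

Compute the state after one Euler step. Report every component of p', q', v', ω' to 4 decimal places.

p' = (1.3200, -1.7200, -2.7500)
q' = (-0.7621, 0.4536, -0.4621, -0.0010)
v' = (0.2560, 1.7560, -0.3760)
ω' = (1.3436, -1.1400, -0.0044)

α = I⁻¹(τ − ω×Iω) = (1.4360, -0.4000, -1.0440)
ω + α·dt = (1.3436, -1.1400, -0.0044)
q⊗(0,ω) = (-1.1500000, -0.8985284, 0.7278177, -0.0207107)
updated quaternion q' = (-0.7621, 0.4536, -0.4621, -0.0010)
p + v·dt = (1.3200, -1.7200, -2.7500)
new velocity v' = (0.2560, 1.7560, -0.3760)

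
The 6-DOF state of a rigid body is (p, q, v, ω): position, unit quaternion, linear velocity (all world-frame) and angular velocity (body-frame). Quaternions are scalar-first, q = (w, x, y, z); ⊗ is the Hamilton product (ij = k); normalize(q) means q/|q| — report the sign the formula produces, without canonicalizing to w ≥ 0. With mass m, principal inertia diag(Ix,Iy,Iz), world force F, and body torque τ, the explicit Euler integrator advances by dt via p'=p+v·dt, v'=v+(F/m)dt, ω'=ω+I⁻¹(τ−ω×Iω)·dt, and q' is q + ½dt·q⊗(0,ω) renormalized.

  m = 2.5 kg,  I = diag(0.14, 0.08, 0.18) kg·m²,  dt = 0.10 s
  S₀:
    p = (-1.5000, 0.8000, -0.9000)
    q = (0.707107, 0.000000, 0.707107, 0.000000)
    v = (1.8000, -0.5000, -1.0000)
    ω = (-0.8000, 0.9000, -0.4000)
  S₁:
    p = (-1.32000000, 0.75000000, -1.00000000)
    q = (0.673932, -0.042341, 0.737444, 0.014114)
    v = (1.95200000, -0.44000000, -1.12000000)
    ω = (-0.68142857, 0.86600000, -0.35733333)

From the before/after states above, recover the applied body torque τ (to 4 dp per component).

rate change Δω = (0.11857143, -0.03400000, 0.04266667)
gyro term ω₀×Iω₀ = (-0.0360, -0.0128, 0.0432)
applied torque τ = (0.1300, -0.0400, 0.1200)

τ = (0.1300, -0.0400, 0.1200)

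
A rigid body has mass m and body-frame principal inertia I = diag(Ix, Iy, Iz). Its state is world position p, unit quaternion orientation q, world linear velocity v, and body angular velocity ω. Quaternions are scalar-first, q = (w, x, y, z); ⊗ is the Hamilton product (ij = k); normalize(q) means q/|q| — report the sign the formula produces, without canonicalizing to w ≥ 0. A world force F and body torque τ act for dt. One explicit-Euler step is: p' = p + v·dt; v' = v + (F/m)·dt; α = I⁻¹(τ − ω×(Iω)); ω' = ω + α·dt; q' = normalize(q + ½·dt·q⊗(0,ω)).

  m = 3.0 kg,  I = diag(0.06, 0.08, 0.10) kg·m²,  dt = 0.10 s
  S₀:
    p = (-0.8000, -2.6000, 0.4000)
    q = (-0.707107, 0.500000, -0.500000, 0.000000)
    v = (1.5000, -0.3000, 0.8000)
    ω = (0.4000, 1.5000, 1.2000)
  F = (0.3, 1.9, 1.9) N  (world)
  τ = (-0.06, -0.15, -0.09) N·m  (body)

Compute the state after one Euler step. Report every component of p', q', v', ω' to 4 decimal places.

p' = (-0.6500, -2.6300, 0.4800)
q' = (-0.6764, 0.4537, -0.5802, 0.0050)
v' = (1.5100, -0.2367, 0.8633)
ω' = (0.2400, 1.3365, 1.0980)

linear accel F/m = (0.1000, 0.6333, 0.6333)
p + v·dt = (-0.6500, -2.6300, 0.4800)
new velocity v' = (1.5100, -0.2367, 0.8633)
gyro term ω×Iω = (0.0360, -0.0192, 0.0120)
(τ − ω×Iω)/I = (-1.6000, -1.6350, -1.0200)
ω + α·dt = (0.2400, 1.3365, 1.0980)
2q̇ = q⊗(0,ω) = (0.5500000, -0.8828428, -1.6606605, 0.1014716)
q + ½dt·q⊗(0,ω), renormalized = (-0.6764, 0.4537, -0.5802, 0.0050)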